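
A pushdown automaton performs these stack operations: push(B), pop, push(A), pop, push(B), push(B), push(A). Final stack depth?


Tracing stack operations:
  push(B) -> stack = [B], depth=1
  pop -> removed B, stack = [], depth=0
  push(A) -> stack = [A], depth=1
  pop -> removed A, stack = [], depth=0
  push(B) -> stack = [B], depth=1
  push(B) -> stack = [B,B], depth=2
  push(A) -> stack = [B,B,A], depth=3
Final depth = 3

3


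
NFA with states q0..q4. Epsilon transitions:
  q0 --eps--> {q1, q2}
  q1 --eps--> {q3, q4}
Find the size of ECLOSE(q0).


Starting from q0
Initialize closure = {q0}
Follow epsilon from q0 -> add q1
Follow epsilon from q0 -> add q2
Follow epsilon from q1 -> add q3
Follow epsilon from q1 -> add q4
Final closure: {q0, q1, q2, q3, q4}
Size = 5

5


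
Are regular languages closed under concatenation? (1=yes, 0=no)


Regular languages are closed under:
- Union (DFA product construction)
- Intersection (DFA product construction)
- Complement (swap accept/reject states)
- Concatenation (NFA construction)
- Kleene star (NFA construction)
concatenation is in this list
Therefore: closed

1


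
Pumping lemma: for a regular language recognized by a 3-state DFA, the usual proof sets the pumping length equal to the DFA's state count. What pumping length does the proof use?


Pumping lemma for regular languages (standard proof):
Take p = |Q|, the number of DFA states.
Any string of length >= |Q| passes through |Q|+1 states while reading its first |Q| symbols,
so by pigeonhole some state repeats, giving the loop that can be pumped.
Here |Q| = 3
Therefore the proof uses p = 3

3


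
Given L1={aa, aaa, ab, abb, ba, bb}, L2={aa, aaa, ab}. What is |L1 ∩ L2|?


L1 = {aa, aaa, ab, abb, ba, bb}
L2 = {aa, aaa, ab}
Checking each string in L1 against L2:
  'aa': in L2? Yes
  'aaa': in L2? Yes
  'ab': in L2? Yes
  'abb': in L2? No
  'ba': in L2? No
  'bb': in L2? No
Intersection = {aa, aaa, ab}
|L1 ∩ L2| = 3

3


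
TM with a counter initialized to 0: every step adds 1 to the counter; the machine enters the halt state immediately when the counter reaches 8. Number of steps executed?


Counter starts at 0. Counting sequence:
  Step 1: counter = 1
  Step 2: counter = 2
  Step 3: counter = 3
  Step 4: counter = 4
  Step 5: counter = 5
  Step 6: counter = 6
  Step 7: counter = 7
  Step 8: counter = 8
Counter reached 8 -> halt
Total steps = 8

8


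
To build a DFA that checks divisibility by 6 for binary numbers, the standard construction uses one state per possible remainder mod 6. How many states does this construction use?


Divisibility by 6 is tracked via the remainder mod 6: 0, 1, ..., 5
The construction assigns one state to each remainder
Number of remainders = 6

6


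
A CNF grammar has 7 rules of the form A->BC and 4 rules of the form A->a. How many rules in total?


CNF allows two rule forms:
  A -> BC (binary): 7 rules
  A -> a (terminal): 4 rules
Total = 7 + 4 = 11

11


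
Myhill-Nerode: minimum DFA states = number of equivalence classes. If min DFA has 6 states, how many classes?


Myhill-Nerode theorem:
Number of equivalence classes = number of states in minimal DFA
Minimal DFA states = 6
Therefore equivalence classes = 6

6


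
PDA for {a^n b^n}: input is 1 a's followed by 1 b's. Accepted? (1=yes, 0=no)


Language requires equal numbers of a's and b's
PDA pushes for each 'a', pops for each 'b'
Number of a's = 1
Number of b's = 1
1 == 1 -> Accept

1


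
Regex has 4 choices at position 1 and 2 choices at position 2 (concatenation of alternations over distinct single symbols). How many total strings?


First group: 4 alternatives
Second group: 2 alternatives
Concatenation: each choice from group 1 pairs with each from group 2
Total = 4 x 2 = 8

8


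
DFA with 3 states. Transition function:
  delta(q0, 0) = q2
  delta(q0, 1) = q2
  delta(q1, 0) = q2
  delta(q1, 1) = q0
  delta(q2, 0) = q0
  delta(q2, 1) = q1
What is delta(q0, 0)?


Looking up transition function:
delta(q0, 0) in the table
Row: q0, Column: 0
Result: q2

q2


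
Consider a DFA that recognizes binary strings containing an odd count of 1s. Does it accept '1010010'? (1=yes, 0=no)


DFA has 2 states: q_even (start, accept=no) and q_odd
Processing string '1010010' character by character:
  Position 0: read '1', 1-count=1 -> q_odd
  Position 1: read '0', 1-count=1 -> q_odd (no change)
  Position 2: read '1', 1-count=2 -> q_even
  Position 3: read '0', 1-count=2 -> q_even (no change)
  Position 4: read '0', 1-count=2 -> q_even (no change)
  Position 5: read '1', 1-count=3 -> q_odd
  Position 6: read '0', 1-count=3 -> q_odd (no change)
Final state: q_odd, total 1s = 3 (odd); the DFA requires an odd count -> accept

1


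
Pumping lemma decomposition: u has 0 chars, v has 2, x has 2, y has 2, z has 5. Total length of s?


|s| = |u| + |v| + |x| + |y| + |z|
= 0 + 2 + 2 + 2 + 5
= 2 + 2 + 7
= 4 + 7
= 11

11


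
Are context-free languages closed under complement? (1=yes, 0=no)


CFL closure properties:
  Closed under: union, concatenation, Kleene star
  NOT closed under: intersection, complement
Operation 'complement' is in not-closed list -> No (not closed)

0


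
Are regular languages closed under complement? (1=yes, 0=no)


Regular languages are closed under:
- Union (DFA product construction)
- Intersection (DFA product construction)
- Complement (swap accept/reject states)
- Concatenation (NFA construction)
- Kleene star (NFA construction)
complement is in this list
Therefore: closed

1


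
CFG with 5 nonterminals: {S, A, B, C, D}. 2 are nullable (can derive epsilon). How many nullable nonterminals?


Nonterminals: {S, A, B, C, D}
A nonterminal is nullable if it can derive epsilon
Counting nullable nonterminals: 2
Total nullable = 2

2


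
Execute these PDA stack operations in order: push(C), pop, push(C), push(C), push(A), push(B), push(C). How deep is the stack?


Tracing stack operations:
  push(C) -> stack = [C], depth=1
  pop -> removed C, stack = [], depth=0
  push(C) -> stack = [C], depth=1
  push(C) -> stack = [C,C], depth=2
  push(A) -> stack = [C,C,A], depth=3
  push(B) -> stack = [C,C,A,B], depth=4
  push(C) -> stack = [C,C,A,B,C], depth=5
Final depth = 5

5


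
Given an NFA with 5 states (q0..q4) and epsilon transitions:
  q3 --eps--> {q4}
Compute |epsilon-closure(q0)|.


Starting from q0
Initialize closure = {q0}
q0 has no outgoing epsilon transitions -> nothing to add
Final closure: {q0}
Size = 1

1


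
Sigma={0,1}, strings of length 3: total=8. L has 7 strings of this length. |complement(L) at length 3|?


Alphabet: {0,1}
String length: 3
Total strings of length 3 = 2^3 = 8
Strings in L = 7
Complement = total - |L|
= 8 - 7
= 1

1


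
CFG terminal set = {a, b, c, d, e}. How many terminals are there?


Terminal symbols: a, b, c, d, e
Counting each: a (#1), b (#2), c (#3), d (#4), e (#5)
Total = 5

5


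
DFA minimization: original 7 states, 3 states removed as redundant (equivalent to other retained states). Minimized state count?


Original DFA: 7 states
Redundant states removed: 3
Minimized states = original - removed
= 7 - 3
= 4

4


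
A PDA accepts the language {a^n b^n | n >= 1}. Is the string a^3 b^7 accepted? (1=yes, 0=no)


Language requires equal numbers of a's and b's
PDA pushes for each 'a', pops for each 'b'
Number of a's = 3
Number of b's = 7
3 != 7 -> Reject

0


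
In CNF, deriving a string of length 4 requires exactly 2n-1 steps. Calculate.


Chomsky Normal Form derivation:
String length n = 4
Each step either:
  - Splits a nonterminal into two (n-1 such steps)
  - Converts a nonterminal to terminal (n such steps)
Total = (n-1) + n = 2n - 1
= 2(4) - 1
= 8 - 1
= 7

7


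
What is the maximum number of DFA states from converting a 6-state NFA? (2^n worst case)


NFA has 6 states
Subset construction: each DFA state = subset of NFA states
Maximum subsets = 2^6
2^6 = 64

64


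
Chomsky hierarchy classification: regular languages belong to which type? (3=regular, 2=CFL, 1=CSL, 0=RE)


Chomsky hierarchy levels:
  Type 3: Regular (DFA/NFA/regex)
  Type 2: Context-free (PDA)
  Type 1: Context-sensitive
  Type 0: Recursively enumerable (TM)
'regular' corresponds to Type 3

3


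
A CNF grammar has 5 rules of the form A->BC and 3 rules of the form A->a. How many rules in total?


CNF allows two rule forms:
  A -> BC (binary): 5 rules
  A -> a (terminal): 3 rules
Total = 5 + 3 = 8

8


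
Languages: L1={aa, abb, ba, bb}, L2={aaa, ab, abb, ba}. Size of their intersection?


L1 = {aa, abb, ba, bb}
L2 = {aaa, ab, abb, ba}
Checking each string in L1 against L2:
  'aa': in L2? No
  'abb': in L2? Yes
  'ba': in L2? Yes
  'bb': in L2? No
Intersection = {abb, ba}
|L1 ∩ L2| = 2

2


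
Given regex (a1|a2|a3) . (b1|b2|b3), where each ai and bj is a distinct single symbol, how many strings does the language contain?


First group: 3 alternatives
Second group: 3 alternatives
Concatenation: each choice from group 1 pairs with each from group 2
Total = 3 x 3 = 9

9


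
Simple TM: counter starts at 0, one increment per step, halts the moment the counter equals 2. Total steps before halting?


Counter starts at 0. Counting sequence:
  Step 1: counter = 1
  Step 2: counter = 2
Counter reached 2 -> halt
Total steps = 2

2


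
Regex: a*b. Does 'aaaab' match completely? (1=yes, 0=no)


Pattern: a*b
String: 'aaaab'
Pattern requires: zero or more 'a's followed by exactly one 'b'
Found 4 leading 'a's
Remaining: 'b'
Remaining is exactly 'b' -> match
Result: 1

1


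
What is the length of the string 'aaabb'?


String: 'aaabb'
Counting characters:
  'a' appears 3 time(s)
  'b' appears 2 time(s)
Total length = 3 + 2 = 5

5


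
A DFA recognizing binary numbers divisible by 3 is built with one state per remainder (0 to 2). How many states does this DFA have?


Divisibility by 3 is tracked via the remainder mod 3: 0, 1, ..., 2
The construction assigns one state to each remainder
Number of remainders = 3

3


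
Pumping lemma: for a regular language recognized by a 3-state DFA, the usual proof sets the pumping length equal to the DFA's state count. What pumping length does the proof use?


Pumping lemma for regular languages (standard proof):
Take p = |Q|, the number of DFA states.
Any string of length >= |Q| passes through |Q|+1 states while reading its first |Q| symbols,
so by pigeonhole some state repeats, giving the loop that can be pumped.
Here |Q| = 3
Therefore the proof uses p = 3

3


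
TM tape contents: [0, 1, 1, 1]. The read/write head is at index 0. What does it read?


Tape: [0, 1, 1, 1]
Positions: 0 1 2 3
Values:    0 1 1 1
Head at position 0
tape[0] = 0

0


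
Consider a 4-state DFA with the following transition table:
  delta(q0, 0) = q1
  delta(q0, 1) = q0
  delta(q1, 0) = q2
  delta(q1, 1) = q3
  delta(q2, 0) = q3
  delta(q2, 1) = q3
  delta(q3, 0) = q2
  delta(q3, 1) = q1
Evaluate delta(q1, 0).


Looking up transition function:
delta(q1, 0) in the table
Row: q1, Column: 0
Result: q2

q2


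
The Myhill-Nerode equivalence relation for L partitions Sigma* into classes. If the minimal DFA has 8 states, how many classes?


Myhill-Nerode theorem:
Number of equivalence classes = number of states in minimal DFA
Minimal DFA states = 8
Therefore equivalence classes = 8

8


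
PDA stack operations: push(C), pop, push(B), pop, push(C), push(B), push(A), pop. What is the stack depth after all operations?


Tracing stack operations:
  push(C) -> stack = [C], depth=1
  pop -> removed C, stack = [], depth=0
  push(B) -> stack = [B], depth=1
  pop -> removed B, stack = [], depth=0
  push(C) -> stack = [C], depth=1
  push(B) -> stack = [C,B], depth=2
  push(A) -> stack = [C,B,A], depth=3
  pop -> removed A, stack = [C,B], depth=2
Final depth = 2

2


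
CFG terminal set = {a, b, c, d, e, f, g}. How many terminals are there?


Terminal symbols: a, b, c, d, e, f, g
Counting each: a (#1), b (#2), c (#3), d (#4), e (#5), f (#6), g (#7)
Total = 7

7


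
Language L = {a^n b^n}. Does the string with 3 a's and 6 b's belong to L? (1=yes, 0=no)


Language requires equal numbers of a's and b's
PDA pushes for each 'a', pops for each 'b'
Number of a's = 3
Number of b's = 6
3 != 6 -> Reject

0


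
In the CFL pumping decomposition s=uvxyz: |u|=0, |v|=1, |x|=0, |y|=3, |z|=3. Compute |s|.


|s| = |u| + |v| + |x| + |y| + |z|
= 0 + 1 + 0 + 3 + 3
= 1 + 0 + 6
= 1 + 6
= 7

7


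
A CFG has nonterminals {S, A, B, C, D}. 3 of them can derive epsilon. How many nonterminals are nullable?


Nonterminals: {S, A, B, C, D}
A nonterminal is nullable if it can derive epsilon
Counting nullable nonterminals: 3
Total nullable = 3

3


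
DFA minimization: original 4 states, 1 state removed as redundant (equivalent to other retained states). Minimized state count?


Original DFA: 4 states
Redundant states removed: 1
Minimized states = original - removed
= 4 - 1
= 3

3


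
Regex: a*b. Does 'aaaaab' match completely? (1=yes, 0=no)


Pattern: a*b
String: 'aaaaab'
Pattern requires: zero or more 'a's followed by exactly one 'b'
Found 5 leading 'a's
Remaining: 'b'
Remaining is exactly 'b' -> match
Result: 1

1


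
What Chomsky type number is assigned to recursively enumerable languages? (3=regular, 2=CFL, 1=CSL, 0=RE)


Chomsky hierarchy levels:
  Type 3: Regular (DFA/NFA/regex)
  Type 2: Context-free (PDA)
  Type 1: Context-sensitive
  Type 0: Recursively enumerable (TM)
'recursively enumerable' corresponds to Type 0

0


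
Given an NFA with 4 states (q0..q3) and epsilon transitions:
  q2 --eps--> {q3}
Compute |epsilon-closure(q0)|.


Starting from q0
Initialize closure = {q0}
q0 has no outgoing epsilon transitions -> nothing to add
Final closure: {q0}
Size = 1

1


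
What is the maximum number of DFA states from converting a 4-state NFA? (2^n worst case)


NFA has 4 states
Subset construction: each DFA state = subset of NFA states
Maximum subsets = 2^4
2^4 = 16

16


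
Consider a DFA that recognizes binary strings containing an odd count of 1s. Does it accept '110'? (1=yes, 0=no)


DFA has 2 states: q_even (start, accept=no) and q_odd
Processing string '110' character by character:
  Position 0: read '1', 1-count=1 -> q_odd
  Position 1: read '1', 1-count=2 -> q_even
  Position 2: read '0', 1-count=2 -> q_even (no change)
Final state: q_even, total 1s = 2 (even); the DFA requires an odd count -> reject

0


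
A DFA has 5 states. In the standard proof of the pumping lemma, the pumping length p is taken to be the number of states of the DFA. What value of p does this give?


Pumping lemma for regular languages (standard proof):
Take p = |Q|, the number of DFA states.
Any string of length >= |Q| passes through |Q|+1 states while reading its first |Q| symbols,
so by pigeonhole some state repeats, giving the loop that can be pumped.
Here |Q| = 5
Therefore the proof uses p = 5

5


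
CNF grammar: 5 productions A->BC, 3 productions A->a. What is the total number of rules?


CNF allows two rule forms:
  A -> BC (binary): 5 rules
  A -> a (terminal): 3 rules
Total = 5 + 3 = 8

8


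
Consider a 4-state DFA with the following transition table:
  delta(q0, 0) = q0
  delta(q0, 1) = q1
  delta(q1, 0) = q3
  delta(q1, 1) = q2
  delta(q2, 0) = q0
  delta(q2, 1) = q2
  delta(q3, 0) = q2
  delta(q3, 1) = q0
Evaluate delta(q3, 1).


Looking up transition function:
delta(q3, 1) in the table
Row: q3, Column: 1
Result: q0

q0


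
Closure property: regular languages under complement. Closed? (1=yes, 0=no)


Regular languages are closed under:
- Union (DFA product construction)
- Intersection (DFA product construction)
- Complement (swap accept/reject states)
- Concatenation (NFA construction)
- Kleene star (NFA construction)
complement is in this list
Therefore: closed

1


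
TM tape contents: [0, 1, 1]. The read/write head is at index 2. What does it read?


Tape: [0, 1, 1]
Positions: 0 1 2
Values:    0 1 1
Head at position 2
tape[2] = 1

1


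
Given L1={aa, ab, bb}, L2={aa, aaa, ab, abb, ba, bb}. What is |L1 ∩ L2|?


L1 = {aa, ab, bb}
L2 = {aa, aaa, ab, abb, ba, bb}
Checking each string in L1 against L2:
  'aa': in L2? Yes
  'ab': in L2? Yes
  'bb': in L2? Yes
Intersection = {aa, ab, bb}
|L1 ∩ L2| = 3

3


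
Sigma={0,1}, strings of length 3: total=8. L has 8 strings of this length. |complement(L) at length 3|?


Alphabet: {0,1}
String length: 3
Total strings of length 3 = 2^3 = 8
Strings in L = 8
Complement = total - |L|
= 8 - 8
= 0

0


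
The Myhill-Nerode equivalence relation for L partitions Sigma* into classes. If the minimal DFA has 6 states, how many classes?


Myhill-Nerode theorem:
Number of equivalence classes = number of states in minimal DFA
Minimal DFA states = 6
Therefore equivalence classes = 6

6


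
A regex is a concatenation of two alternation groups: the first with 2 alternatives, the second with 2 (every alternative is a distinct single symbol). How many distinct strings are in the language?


First group: 2 alternatives
Second group: 2 alternatives
Concatenation: each choice from group 1 pairs with each from group 2
Total = 2 x 2 = 4

4


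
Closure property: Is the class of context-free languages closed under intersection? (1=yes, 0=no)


CFL closure properties:
  Closed under: union, concatenation, Kleene star
  NOT closed under: intersection, complement
Operation 'intersection' is in not-closed list -> No (not closed)

0


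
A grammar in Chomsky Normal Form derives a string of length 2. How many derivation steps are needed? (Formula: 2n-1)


Chomsky Normal Form derivation:
String length n = 2
Each step either:
  - Splits a nonterminal into two (n-1 such steps)
  - Converts a nonterminal to terminal (n such steps)
Total = (n-1) + n = 2n - 1
= 2(2) - 1
= 4 - 1
= 3

3


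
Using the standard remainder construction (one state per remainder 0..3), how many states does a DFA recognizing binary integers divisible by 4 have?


Divisibility by 4 is tracked via the remainder mod 4: 0, 1, ..., 3
The construction assigns one state to each remainder
Number of remainders = 4

4


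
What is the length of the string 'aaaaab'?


String: 'aaaaab'
Counting characters:
  'a' appears 5 time(s)
  'b' appears 1 time(s)
Total length = 5 + 1 = 6

6


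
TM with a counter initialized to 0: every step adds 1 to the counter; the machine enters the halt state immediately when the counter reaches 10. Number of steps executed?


Counter starts at 0. Counting sequence:
  Step 1: counter = 1
  Step 2: counter = 2
  Step 3: counter = 3
  Step 4: counter = 4
  Step 5: counter = 5
  Step 6: counter = 6
  ...
  Step 10: counter = 10
Counter reached 10 -> halt
Total steps = 10

10


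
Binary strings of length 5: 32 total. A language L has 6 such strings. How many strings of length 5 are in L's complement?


Alphabet: {0,1}
String length: 5
Total strings of length 5 = 2^5 = 32
Strings in L = 6
Complement = total - |L|
= 32 - 6
= 26

26


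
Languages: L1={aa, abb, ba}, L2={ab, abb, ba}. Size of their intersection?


L1 = {aa, abb, ba}
L2 = {ab, abb, ba}
Checking each string in L1 against L2:
  'aa': in L2? No
  'abb': in L2? Yes
  'ba': in L2? Yes
Intersection = {abb, ba}
|L1 ∩ L2| = 2

2


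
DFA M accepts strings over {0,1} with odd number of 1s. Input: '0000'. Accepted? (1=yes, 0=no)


DFA has 2 states: q_even (start, accept=no) and q_odd
Processing string '0000' character by character:
  Position 0: read '0', 1-count=0 -> q_even (no change)
  Position 1: read '0', 1-count=0 -> q_even (no change)
  Position 2: read '0', 1-count=0 -> q_even (no change)
  Position 3: read '0', 1-count=0 -> q_even (no change)
Final state: q_even, total 1s = 0 (even); the DFA requires an odd count -> reject

0


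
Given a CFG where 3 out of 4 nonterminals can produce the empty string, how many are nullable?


Nonterminals: {S, A, B, C}
A nonterminal is nullable if it can derive epsilon
Counting nullable nonterminals: 3
Total nullable = 3

3


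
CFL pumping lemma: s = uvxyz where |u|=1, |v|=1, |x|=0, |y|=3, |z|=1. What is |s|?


|s| = |u| + |v| + |x| + |y| + |z|
= 1 + 1 + 0 + 3 + 1
= 2 + 0 + 4
= 2 + 4
= 6

6


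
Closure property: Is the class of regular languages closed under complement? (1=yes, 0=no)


Regular languages are closed under all standard operations:
- Union: Yes (product construction)
- Intersection: Yes (product construction)
- Complement: Yes (swap accept/reject)
- Concatenation: Yes (NFA construction)
Operation: complement -> Closed

1


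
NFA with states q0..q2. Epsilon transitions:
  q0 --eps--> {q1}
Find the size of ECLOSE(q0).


Starting from q0
Initialize closure = {q0}
Follow epsilon from q0 -> add q1
Final closure: {q0, q1}
Size = 2

2


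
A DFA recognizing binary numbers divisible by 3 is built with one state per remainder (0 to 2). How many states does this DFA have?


Divisibility by 3 is tracked via the remainder mod 3: 0, 1, ..., 2
The construction assigns one state to each remainder
Number of remainders = 3

3


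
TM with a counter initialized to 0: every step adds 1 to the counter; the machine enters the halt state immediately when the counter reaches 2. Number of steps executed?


Counter starts at 0. Counting sequence:
  Step 1: counter = 1
  Step 2: counter = 2
Counter reached 2 -> halt
Total steps = 2

2


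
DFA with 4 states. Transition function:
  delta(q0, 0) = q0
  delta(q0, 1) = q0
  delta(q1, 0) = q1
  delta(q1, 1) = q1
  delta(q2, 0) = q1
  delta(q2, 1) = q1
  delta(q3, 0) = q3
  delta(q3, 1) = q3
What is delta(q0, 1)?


Looking up transition function:
delta(q0, 1) in the table
Row: q0, Column: 1
Result: q0

q0


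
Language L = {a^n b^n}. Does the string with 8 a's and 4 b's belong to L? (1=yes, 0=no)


Language requires equal numbers of a's and b's
PDA pushes for each 'a', pops for each 'b'
Number of a's = 8
Number of b's = 4
8 != 4 -> Reject

0


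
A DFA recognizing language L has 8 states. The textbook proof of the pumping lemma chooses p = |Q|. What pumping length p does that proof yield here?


Pumping lemma for regular languages (standard proof):
Take p = |Q|, the number of DFA states.
Any string of length >= |Q| passes through |Q|+1 states while reading its first |Q| symbols,
so by pigeonhole some state repeats, giving the loop that can be pumped.
Here |Q| = 8
Therefore the proof uses p = 8

8


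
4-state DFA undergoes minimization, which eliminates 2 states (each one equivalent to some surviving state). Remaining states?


Original DFA: 4 states
Redundant states removed: 2
Minimized states = original - removed
= 4 - 2
= 2

2


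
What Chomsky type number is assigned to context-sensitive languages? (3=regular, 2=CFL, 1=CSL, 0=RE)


Chomsky hierarchy levels:
  Type 3: Regular (DFA/NFA/regex)
  Type 2: Context-free (PDA)
  Type 1: Context-sensitive
  Type 0: Recursively enumerable (TM)
'context-sensitive' corresponds to Type 1

1


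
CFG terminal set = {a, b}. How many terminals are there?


Terminal symbols: a, b
Counting each: a (#1), b (#2)
Total = 2

2


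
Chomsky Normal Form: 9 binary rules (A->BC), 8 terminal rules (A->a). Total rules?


CNF allows two rule forms:
  A -> BC (binary): 9 rules
  A -> a (terminal): 8 rules
Total = 9 + 8 = 17

17


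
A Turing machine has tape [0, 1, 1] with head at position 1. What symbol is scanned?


Tape: [0, 1, 1]
Positions: 0 1 2
Values:    0 1 1
Head at position 1
tape[1] = 1

1


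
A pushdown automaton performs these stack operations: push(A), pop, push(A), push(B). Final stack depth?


Tracing stack operations:
  push(A) -> stack = [A], depth=1
  pop -> removed A, stack = [], depth=0
  push(A) -> stack = [A], depth=1
  push(B) -> stack = [A,B], depth=2
Final depth = 2

2


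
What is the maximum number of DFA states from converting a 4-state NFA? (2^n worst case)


NFA has 4 states
Subset construction: each DFA state = subset of NFA states
Maximum subsets = 2^4
2^4 = 16

16


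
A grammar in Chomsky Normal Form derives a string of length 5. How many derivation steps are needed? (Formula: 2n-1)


Chomsky Normal Form derivation:
String length n = 5
Each step either:
  - Splits a nonterminal into two (n-1 such steps)
  - Converts a nonterminal to terminal (n such steps)
Total = (n-1) + n = 2n - 1
= 2(5) - 1
= 10 - 1
= 9

9


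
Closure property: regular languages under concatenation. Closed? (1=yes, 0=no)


Regular languages are closed under:
- Union (DFA product construction)
- Intersection (DFA product construction)
- Complement (swap accept/reject states)
- Concatenation (NFA construction)
- Kleene star (NFA construction)
concatenation is in this list
Therefore: closed

1


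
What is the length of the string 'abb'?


String: 'abb'
Counting characters:
  'a' appears 1 time(s)
  'b' appears 2 time(s)
Total length = 1 + 2 = 3

3


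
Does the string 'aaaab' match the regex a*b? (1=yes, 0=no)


Pattern: a*b
String: 'aaaab'
Pattern requires: zero or more 'a's followed by exactly one 'b'
Found 4 leading 'a's
Remaining: 'b'
Remaining is exactly 'b' -> match
Result: 1

1


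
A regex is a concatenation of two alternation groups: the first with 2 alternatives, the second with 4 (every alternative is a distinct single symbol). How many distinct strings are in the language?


First group: 2 alternatives
Second group: 4 alternatives
Concatenation: each choice from group 1 pairs with each from group 2
Total = 2 x 4 = 8

8


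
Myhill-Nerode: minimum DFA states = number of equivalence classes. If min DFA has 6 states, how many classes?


Myhill-Nerode theorem:
Number of equivalence classes = number of states in minimal DFA
Minimal DFA states = 6
Therefore equivalence classes = 6

6


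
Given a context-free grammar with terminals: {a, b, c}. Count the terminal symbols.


Terminal symbols: a, b, c
Counting each: a (#1), b (#2), c (#3)
Total = 3

3


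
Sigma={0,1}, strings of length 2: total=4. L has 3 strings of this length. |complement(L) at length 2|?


Alphabet: {0,1}
String length: 2
Total strings of length 2 = 2^2 = 4
Strings in L = 3
Complement = total - |L|
= 4 - 3
= 1

1


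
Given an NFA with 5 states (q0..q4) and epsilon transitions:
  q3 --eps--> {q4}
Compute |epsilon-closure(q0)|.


Starting from q0
Initialize closure = {q0}
q0 has no outgoing epsilon transitions -> nothing to add
Final closure: {q0}
Size = 1

1


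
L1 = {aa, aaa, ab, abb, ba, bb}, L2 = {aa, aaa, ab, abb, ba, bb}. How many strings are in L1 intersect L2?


L1 = {aa, aaa, ab, abb, ba, bb}
L2 = {aa, aaa, ab, abb, ba, bb}
Checking each string in L1 against L2:
  'aa': in L2? Yes
  'aaa': in L2? Yes
  'ab': in L2? Yes
  'abb': in L2? Yes
  'ba': in L2? Yes
  'bb': in L2? Yes
Intersection = {aa, aaa, ab, abb, ba, bb}
|L1 ∩ L2| = 6

6


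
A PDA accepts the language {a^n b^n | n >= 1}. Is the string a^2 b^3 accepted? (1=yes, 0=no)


Language requires equal numbers of a's and b's
PDA pushes for each 'a', pops for each 'b'
Number of a's = 2
Number of b's = 3
2 != 3 -> Reject

0


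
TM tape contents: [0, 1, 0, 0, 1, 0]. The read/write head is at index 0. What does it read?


Tape: [0, 1, 0, 0, 1, 0]
Positions: 0 1 2 3 4 5
Values:    0 1 0 0 1 0
Head at position 0
tape[0] = 0

0


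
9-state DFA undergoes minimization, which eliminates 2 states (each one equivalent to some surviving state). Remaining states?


Original DFA: 9 states
Redundant states removed: 2
Minimized states = original - removed
= 9 - 2
= 7

7


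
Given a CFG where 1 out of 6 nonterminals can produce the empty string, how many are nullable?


Nonterminals: {S, A, B, C, D, E}
A nonterminal is nullable if it can derive epsilon
Counting nullable nonterminals: 1
Total nullable = 1

1


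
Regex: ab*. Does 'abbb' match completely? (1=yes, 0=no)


Pattern: ab*
String: 'abbb'
Pattern requires: exactly one 'a' followed by zero or more 'b's
First char is 'a' -> OK
Rest 'bbb': all b's? Yes
Result: 1

1


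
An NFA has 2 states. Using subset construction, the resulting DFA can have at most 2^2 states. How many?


NFA has 2 states
Subset construction: each DFA state = subset of NFA states
Maximum subsets = 2^2
2^2 = 4

4


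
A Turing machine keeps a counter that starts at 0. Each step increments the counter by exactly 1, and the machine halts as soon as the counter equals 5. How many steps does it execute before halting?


Counter starts at 0. Counting sequence:
  Step 1: counter = 1
  Step 2: counter = 2
  Step 3: counter = 3
  Step 4: counter = 4
  Step 5: counter = 5
Counter reached 5 -> halt
Total steps = 5

5


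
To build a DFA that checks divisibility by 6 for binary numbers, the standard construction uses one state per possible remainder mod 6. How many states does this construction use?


Divisibility by 6 is tracked via the remainder mod 6: 0, 1, ..., 5
The construction assigns one state to each remainder
Number of remainders = 6

6


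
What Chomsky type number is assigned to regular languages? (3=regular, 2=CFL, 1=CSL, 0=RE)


Chomsky hierarchy levels:
  Type 3: Regular (DFA/NFA/regex)
  Type 2: Context-free (PDA)
  Type 1: Context-sensitive
  Type 0: Recursively enumerable (TM)
'regular' corresponds to Type 3

3


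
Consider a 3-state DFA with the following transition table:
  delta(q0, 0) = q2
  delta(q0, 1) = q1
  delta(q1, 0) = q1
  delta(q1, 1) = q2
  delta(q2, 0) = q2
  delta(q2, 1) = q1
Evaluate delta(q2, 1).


Looking up transition function:
delta(q2, 1) in the table
Row: q2, Column: 1
Result: q1

q1


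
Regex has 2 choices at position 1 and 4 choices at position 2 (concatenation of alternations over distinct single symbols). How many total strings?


First group: 2 alternatives
Second group: 4 alternatives
Concatenation: each choice from group 1 pairs with each from group 2
Total = 2 x 4 = 8

8


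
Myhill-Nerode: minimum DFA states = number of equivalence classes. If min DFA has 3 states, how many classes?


Myhill-Nerode theorem:
Number of equivalence classes = number of states in minimal DFA
Minimal DFA states = 3
Therefore equivalence classes = 3

3


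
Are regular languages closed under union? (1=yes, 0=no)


Regular languages are closed under all standard operations:
- Union: Yes (product construction)
- Intersection: Yes (product construction)
- Complement: Yes (swap accept/reject)
- Concatenation: Yes (NFA construction)
Operation: union -> Closed

1


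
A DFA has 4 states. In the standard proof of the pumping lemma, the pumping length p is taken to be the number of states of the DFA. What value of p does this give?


Pumping lemma for regular languages (standard proof):
Take p = |Q|, the number of DFA states.
Any string of length >= |Q| passes through |Q|+1 states while reading its first |Q| symbols,
so by pigeonhole some state repeats, giving the loop that can be pumped.
Here |Q| = 4
Therefore the proof uses p = 4

4


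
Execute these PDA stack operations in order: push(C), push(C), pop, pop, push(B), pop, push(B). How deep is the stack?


Tracing stack operations:
  push(C) -> stack = [C], depth=1
  push(C) -> stack = [C,C], depth=2
  pop -> removed C, stack = [C], depth=1
  pop -> removed C, stack = [], depth=0
  push(B) -> stack = [B], depth=1
  pop -> removed B, stack = [], depth=0
  push(B) -> stack = [B], depth=1
Final depth = 1

1


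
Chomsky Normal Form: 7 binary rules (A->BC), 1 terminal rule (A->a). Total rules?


CNF allows two rule forms:
  A -> BC (binary): 7 rules
  A -> a (terminal): 1 rule
Total = 7 + 1 = 8

8


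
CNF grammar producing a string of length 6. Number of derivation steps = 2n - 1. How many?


Chomsky Normal Form derivation:
String length n = 6
Each step either:
  - Splits a nonterminal into two (n-1 such steps)
  - Converts a nonterminal to terminal (n such steps)
Total = (n-1) + n = 2n - 1
= 2(6) - 1
= 12 - 1
= 11

11


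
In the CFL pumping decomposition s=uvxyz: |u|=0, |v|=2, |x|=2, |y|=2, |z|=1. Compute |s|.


|s| = |u| + |v| + |x| + |y| + |z|
= 0 + 2 + 2 + 2 + 1
= 2 + 2 + 3
= 4 + 3
= 7

7


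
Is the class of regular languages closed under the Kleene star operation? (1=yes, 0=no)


Regular languages are closed under:
- Union (DFA product construction)
- Intersection (DFA product construction)
- Complement (swap accept/reject states)
- Concatenation (NFA construction)
- Kleene star (NFA construction)
Kleene star is in this list
Therefore: closed

1


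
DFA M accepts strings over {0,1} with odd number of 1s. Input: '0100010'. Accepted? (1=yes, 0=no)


DFA has 2 states: q_even (start, accept=no) and q_odd
Processing string '0100010' character by character:
  Position 0: read '0', 1-count=0 -> q_even (no change)
  Position 1: read '1', 1-count=1 -> q_odd
  Position 2: read '0', 1-count=1 -> q_odd (no change)
  Position 3: read '0', 1-count=1 -> q_odd (no change)
  Position 4: read '0', 1-count=1 -> q_odd (no change)
  Position 5: read '1', 1-count=2 -> q_even
  Position 6: read '0', 1-count=2 -> q_even (no change)
Final state: q_even, total 1s = 2 (even); the DFA requires an odd count -> reject

0


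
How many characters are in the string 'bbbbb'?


String: 'bbbbb'
Counting characters:
  'b' appears 5 time(s)
Total length = 0 + 5 = 5

5


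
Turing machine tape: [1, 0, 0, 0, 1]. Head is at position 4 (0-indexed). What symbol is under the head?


Tape: [1, 0, 0, 0, 1]
Positions: 0 1 2 3 4
Values:    1 0 0 0 1
Head at position 4
tape[4] = 1

1


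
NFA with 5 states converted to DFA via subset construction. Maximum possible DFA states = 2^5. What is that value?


NFA has 5 states
Subset construction: each DFA state = subset of NFA states
Maximum subsets = 2^5
2^5 = 32

32


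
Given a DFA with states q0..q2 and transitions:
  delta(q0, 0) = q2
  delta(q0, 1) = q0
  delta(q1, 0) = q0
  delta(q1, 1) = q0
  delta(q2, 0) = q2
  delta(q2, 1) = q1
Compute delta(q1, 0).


Looking up transition function:
delta(q1, 0) in the table
Row: q1, Column: 0
Result: q0

q0


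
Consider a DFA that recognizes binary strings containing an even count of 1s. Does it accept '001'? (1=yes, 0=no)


DFA has 2 states: q_even (start, accept=yes) and q_odd
Processing string '001' character by character:
  Position 0: read '0', 1-count=0 -> q_even (no change)
  Position 1: read '0', 1-count=0 -> q_even (no change)
  Position 2: read '1', 1-count=1 -> q_odd
Final state: q_odd, total 1s = 1 (odd); the DFA requires an even count -> reject

0


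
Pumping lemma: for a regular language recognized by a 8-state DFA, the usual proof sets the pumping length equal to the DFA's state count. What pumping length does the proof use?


Pumping lemma for regular languages (standard proof):
Take p = |Q|, the number of DFA states.
Any string of length >= |Q| passes through |Q|+1 states while reading its first |Q| symbols,
so by pigeonhole some state repeats, giving the loop that can be pumped.
Here |Q| = 8
Therefore the proof uses p = 8

8


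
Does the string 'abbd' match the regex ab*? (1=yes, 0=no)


Pattern: ab*
String: 'abbd'
Pattern requires: exactly one 'a' followed by zero or more 'b's
First char is 'a' -> OK
Rest 'bbd': all b's? No
Result: 0

0


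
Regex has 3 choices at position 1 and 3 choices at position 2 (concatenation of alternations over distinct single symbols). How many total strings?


First group: 3 alternatives
Second group: 3 alternatives
Concatenation: each choice from group 1 pairs with each from group 2
Total = 3 x 3 = 9

9


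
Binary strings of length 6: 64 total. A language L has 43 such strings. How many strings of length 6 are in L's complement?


Alphabet: {0,1}
String length: 6
Total strings of length 6 = 2^6 = 64
Strings in L = 43
Complement = total - |L|
= 64 - 43
= 21

21


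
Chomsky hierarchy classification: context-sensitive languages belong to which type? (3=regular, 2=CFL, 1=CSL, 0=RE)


Chomsky hierarchy levels:
  Type 3: Regular (DFA/NFA/regex)
  Type 2: Context-free (PDA)
  Type 1: Context-sensitive
  Type 0: Recursively enumerable (TM)
'context-sensitive' corresponds to Type 1

1


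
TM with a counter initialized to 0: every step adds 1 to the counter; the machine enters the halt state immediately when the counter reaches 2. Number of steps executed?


Counter starts at 0. Counting sequence:
  Step 1: counter = 1
  Step 2: counter = 2
Counter reached 2 -> halt
Total steps = 2

2


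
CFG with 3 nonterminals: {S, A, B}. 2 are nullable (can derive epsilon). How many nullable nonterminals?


Nonterminals: {S, A, B}
A nonterminal is nullable if it can derive epsilon
Counting nullable nonterminals: 2
Total nullable = 2

2


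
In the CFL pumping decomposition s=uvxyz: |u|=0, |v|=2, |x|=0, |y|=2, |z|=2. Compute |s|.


|s| = |u| + |v| + |x| + |y| + |z|
= 0 + 2 + 0 + 2 + 2
= 2 + 0 + 4
= 2 + 4
= 6

6


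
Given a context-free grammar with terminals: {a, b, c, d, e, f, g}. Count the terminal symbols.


Terminal symbols: a, b, c, d, e, f, g
Counting each: a (#1), b (#2), c (#3), d (#4), e (#5), f (#6), g (#7)
Total = 7

7


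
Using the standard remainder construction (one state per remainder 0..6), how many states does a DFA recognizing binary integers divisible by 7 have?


Divisibility by 7 is tracked via the remainder mod 7: 0, 1, ..., 6
The construction assigns one state to each remainder
Number of remainders = 7

7


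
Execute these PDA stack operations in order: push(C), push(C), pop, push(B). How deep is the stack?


Tracing stack operations:
  push(C) -> stack = [C], depth=1
  push(C) -> stack = [C,C], depth=2
  pop -> removed C, stack = [C], depth=1
  push(B) -> stack = [C,B], depth=2
Final depth = 2

2


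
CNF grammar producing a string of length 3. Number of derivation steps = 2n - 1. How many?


Chomsky Normal Form derivation:
String length n = 3
Each step either:
  - Splits a nonterminal into two (n-1 such steps)
  - Converts a nonterminal to terminal (n such steps)
Total = (n-1) + n = 2n - 1
= 2(3) - 1
= 6 - 1
= 5

5


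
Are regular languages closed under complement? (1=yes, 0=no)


Regular languages are closed under all standard operations:
- Union: Yes (product construction)
- Intersection: Yes (product construction)
- Complement: Yes (swap accept/reject)
- Concatenation: Yes (NFA construction)
Operation: complement -> Closed

1


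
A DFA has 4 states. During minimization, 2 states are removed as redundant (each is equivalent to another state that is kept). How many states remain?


Original DFA: 4 states
Redundant states removed: 2
Minimized states = original - removed
= 4 - 2
= 2

2


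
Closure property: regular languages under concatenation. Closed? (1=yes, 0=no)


Regular languages are closed under:
- Union (DFA product construction)
- Intersection (DFA product construction)
- Complement (swap accept/reject states)
- Concatenation (NFA construction)
- Kleene star (NFA construction)
concatenation is in this list
Therefore: closed

1


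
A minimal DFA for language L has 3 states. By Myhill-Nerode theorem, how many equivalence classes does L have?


Myhill-Nerode theorem:
Number of equivalence classes = number of states in minimal DFA
Minimal DFA states = 3
Therefore equivalence classes = 3

3


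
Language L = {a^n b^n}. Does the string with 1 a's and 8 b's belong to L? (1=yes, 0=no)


Language requires equal numbers of a's and b's
PDA pushes for each 'a', pops for each 'b'
Number of a's = 1
Number of b's = 8
1 != 8 -> Reject

0


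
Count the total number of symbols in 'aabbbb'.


String: 'aabbbb'
Counting characters:
  'a' appears 2 time(s)
  'b' appears 4 time(s)
Total length = 2 + 4 = 6

6


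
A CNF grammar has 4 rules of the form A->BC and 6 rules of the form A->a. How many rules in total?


CNF allows two rule forms:
  A -> BC (binary): 4 rules
  A -> a (terminal): 6 rules
Total = 4 + 6 = 10

10
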